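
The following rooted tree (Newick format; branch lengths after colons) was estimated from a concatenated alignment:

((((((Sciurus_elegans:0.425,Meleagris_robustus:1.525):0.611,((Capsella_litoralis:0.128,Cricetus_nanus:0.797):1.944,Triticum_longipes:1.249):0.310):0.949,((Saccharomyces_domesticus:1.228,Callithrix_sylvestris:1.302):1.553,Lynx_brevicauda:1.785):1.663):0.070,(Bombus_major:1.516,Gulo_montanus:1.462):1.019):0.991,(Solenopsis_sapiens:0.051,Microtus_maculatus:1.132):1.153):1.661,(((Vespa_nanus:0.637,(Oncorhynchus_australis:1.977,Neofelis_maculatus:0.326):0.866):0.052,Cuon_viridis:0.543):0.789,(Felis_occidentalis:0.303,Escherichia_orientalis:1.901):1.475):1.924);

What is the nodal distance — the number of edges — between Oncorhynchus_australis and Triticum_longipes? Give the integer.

The MRCA of Oncorhynchus_australis and Triticum_longipes is the root of the tree.
From Oncorhynchus_australis up to that node: 5 branches. From Triticum_longipes up to the same node: 6 branches. Total: 5 + 6 = 11.

11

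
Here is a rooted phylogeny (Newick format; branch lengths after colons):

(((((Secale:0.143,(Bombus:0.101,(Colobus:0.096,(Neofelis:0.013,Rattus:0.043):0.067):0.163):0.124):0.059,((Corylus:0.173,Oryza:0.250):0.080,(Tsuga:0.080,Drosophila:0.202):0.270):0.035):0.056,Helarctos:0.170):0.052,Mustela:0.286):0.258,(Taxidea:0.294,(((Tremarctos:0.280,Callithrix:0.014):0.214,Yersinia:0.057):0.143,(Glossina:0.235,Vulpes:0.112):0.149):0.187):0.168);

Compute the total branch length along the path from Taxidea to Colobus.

1.270

The path runs Taxidea → … → MRCA → … → Colobus; the MRCA is the root of the tree.
Branch lengths along that path: 0.294 + 0.168 + 0.258 + 0.052 + 0.056 + 0.059 + 0.124 + 0.163 + 0.096 = 1.270.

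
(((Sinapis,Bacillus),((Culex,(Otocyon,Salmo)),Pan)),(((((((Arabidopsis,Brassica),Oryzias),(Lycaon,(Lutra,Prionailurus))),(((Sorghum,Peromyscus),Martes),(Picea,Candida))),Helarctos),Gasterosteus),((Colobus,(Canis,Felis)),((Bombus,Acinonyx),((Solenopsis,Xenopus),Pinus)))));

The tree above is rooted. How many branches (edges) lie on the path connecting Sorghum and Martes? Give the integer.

The MRCA of Sorghum and Martes is the node subtending ((Sorghum,Peromyscus),Martes).
From Sorghum up to that node: 2 branches. From Martes up to the same node: 1 branch. Total: 2 + 1 = 3.

3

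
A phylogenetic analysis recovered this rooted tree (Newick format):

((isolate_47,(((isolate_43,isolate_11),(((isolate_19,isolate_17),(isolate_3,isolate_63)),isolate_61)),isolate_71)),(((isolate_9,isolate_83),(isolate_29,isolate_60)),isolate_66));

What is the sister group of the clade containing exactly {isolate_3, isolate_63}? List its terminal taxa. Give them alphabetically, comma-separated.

isolate_17, isolate_19

The clade containing exactly {isolate_3, isolate_63} attaches to the tree at the node subtending ((isolate_19,isolate_17),(isolate_3,isolate_63)).
The other lineage descending from that same node — the sister group — is (isolate_19,isolate_17); its 2 tips in alphabetical order are the answer.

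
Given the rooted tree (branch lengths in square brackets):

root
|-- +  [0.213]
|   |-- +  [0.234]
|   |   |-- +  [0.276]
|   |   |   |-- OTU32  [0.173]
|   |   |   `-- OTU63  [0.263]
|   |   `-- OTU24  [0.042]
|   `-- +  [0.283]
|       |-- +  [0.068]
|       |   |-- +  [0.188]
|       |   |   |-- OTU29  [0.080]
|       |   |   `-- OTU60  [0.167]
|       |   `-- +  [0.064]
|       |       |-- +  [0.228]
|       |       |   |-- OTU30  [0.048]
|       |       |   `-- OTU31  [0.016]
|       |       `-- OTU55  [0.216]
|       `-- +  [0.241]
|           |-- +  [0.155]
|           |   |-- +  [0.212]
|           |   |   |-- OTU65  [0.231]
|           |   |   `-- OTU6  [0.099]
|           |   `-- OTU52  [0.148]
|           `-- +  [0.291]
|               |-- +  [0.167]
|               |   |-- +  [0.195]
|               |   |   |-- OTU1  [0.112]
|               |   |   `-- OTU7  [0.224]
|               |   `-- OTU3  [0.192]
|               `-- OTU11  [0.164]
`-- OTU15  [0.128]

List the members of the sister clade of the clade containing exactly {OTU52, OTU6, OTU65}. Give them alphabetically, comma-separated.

The clade containing exactly {OTU52, OTU6, OTU65} attaches to the tree at the node subtending (((OTU65,OTU6),OTU52),(((OTU1,OTU7),OTU3),OTU11)).
The other lineage descending from that same node — the sister group — is (((OTU1,OTU7),OTU3),OTU11); its 4 tips in alphabetical order are the answer.

OTU1, OTU11, OTU3, OTU7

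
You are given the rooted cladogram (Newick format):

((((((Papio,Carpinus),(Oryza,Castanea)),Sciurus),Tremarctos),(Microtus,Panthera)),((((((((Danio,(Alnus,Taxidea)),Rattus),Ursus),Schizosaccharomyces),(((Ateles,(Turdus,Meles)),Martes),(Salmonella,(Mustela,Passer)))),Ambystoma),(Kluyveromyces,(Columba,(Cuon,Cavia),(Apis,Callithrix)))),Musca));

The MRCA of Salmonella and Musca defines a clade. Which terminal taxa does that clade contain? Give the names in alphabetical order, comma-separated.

Alnus, Ambystoma, Apis, Ateles, Callithrix, Cavia, Columba, Cuon, Danio, Kluyveromyces, Martes, Meles, Musca, Mustela, Passer, Rattus, Salmonella, Schizosaccharomyces, Taxidea, Turdus, Ursus

Tracing Salmonella: it sits inside (Salmonella,(Mustela,Passer)).
Tracing Musca: it sits inside ((((((((Danio,(Alnus,Taxidea)),Rattus),Ursus),Schizosaccharomyces),(((Ateles,(Turdus,Meles)),Martes),(Salmonella,(Mustela,Passer)))),Ambystoma),(Kluyveromyces,(Columba,(Cuon,Cavia),(Apis,Callithrix)))),Musca).
The smallest clade enclosing both is ((((((((Danio,(Alnus,Taxidea)),Rattus),Ursus),Schizosaccharomyces),(((Ateles,(Turdus,Meles)),Martes),(Salmonella,(Mustela,Passer)))),Ambystoma),(Kluyveromyces,(Columba,(Cuon,Cavia),(Apis,Callithrix)))),Musca); the answer is its 21 terminal taxa in alphabetical order.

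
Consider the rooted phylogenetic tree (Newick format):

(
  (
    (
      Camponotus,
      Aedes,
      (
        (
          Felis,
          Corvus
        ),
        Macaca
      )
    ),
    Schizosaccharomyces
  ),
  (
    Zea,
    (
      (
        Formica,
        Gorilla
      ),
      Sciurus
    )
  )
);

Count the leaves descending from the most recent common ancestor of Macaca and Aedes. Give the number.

The MRCA of Macaca and Aedes is the node subtending (Camponotus,Aedes,((Felis,Corvus),Macaca)).
That clade contains 5 terminal taxa: Aedes, Camponotus, Corvus, Felis, Macaca.

5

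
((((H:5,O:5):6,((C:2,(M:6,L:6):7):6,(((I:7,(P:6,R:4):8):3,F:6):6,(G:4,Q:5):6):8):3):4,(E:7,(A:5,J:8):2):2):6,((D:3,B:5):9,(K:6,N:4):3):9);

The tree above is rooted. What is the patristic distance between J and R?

48

The path runs J → … → MRCA → … → R; the MRCA is the node subtending (((H,O),((C,(M,L)),(((I,(P,R)),F),(G,Q)))),(E,(A,J))).
Branch lengths along that path: 8 + 2 + 2 + 4 + 3 + 8 + 6 + 3 + 8 + 4 = 48.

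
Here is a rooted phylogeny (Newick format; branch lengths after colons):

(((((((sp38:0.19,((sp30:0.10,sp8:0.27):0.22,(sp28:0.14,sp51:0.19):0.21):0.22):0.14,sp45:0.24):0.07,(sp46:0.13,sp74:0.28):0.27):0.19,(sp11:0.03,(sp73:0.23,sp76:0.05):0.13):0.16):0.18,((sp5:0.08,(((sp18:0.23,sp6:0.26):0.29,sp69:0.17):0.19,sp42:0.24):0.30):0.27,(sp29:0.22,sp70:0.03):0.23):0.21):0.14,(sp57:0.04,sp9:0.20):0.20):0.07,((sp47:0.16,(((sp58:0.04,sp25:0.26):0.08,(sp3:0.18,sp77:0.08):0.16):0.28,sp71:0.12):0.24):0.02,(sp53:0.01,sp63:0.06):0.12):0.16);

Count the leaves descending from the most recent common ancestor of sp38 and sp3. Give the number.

The MRCA of sp38 and sp3 is the root, so the clade is the entire tree.
That clade contains 28 terminal taxa: sp11, sp18, sp25, sp28, sp29, sp3, sp30, sp38, sp42, sp45, sp46, sp47, sp5, sp51, sp53, sp57, sp58, sp6, sp63, sp69, sp70, sp71, sp73, sp74, sp76, sp77, sp8, sp9.

28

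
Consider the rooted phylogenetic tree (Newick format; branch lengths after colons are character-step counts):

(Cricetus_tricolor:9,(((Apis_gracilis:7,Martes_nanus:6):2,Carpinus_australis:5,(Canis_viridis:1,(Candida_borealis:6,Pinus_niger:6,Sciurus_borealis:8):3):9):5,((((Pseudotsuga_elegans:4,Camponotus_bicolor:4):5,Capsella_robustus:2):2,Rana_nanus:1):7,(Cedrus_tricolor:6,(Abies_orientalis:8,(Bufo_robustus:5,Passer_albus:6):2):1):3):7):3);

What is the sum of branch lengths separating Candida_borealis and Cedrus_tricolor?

The path runs Candida_borealis → … → MRCA → … → Cedrus_tricolor; the MRCA is the node subtending (((Apis_gracilis,Martes_nanus),Carpinus_australis,(Canis_viridis,(Candida_borealis,Pinus_niger,Sciurus_borealis))),((((Pseudotsuga_elegans,Camponotus_bicolor),Capsella_robustus),Rana_nanus),(Cedrus_tricolor,(Abies_orientalis,(Bufo_robustus,Passer_albus))))).
Branch lengths along that path: 6 + 3 + 9 + 5 + 7 + 3 + 6 = 39.

39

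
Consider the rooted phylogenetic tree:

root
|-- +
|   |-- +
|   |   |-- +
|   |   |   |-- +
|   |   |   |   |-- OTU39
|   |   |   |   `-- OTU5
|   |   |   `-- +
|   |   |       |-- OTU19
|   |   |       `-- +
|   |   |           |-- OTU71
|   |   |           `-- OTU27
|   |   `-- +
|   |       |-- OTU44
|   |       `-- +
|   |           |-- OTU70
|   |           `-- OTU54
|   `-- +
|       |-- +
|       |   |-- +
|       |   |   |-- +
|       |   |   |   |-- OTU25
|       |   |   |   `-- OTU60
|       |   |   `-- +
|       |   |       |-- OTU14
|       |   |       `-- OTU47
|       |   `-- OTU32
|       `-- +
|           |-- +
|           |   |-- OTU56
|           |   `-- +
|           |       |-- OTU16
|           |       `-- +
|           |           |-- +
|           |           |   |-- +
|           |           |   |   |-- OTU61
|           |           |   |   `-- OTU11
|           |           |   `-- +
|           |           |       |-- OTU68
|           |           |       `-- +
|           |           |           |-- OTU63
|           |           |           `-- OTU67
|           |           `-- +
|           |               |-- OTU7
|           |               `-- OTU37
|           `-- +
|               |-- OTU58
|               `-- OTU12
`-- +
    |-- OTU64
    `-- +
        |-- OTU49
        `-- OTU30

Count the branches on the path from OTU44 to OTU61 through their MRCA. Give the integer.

11

The MRCA of OTU44 and OTU61 is the node subtending ((((OTU39,OTU5),(OTU19,(OTU71,OTU27))),(OTU44,(OTU70,OTU54))),((((OTU25,OTU60),(OTU14,OTU47)),OTU32),((OTU56,(OTU16,(((OTU61,OTU11),(OTU68,(OTU63,OTU67))),(OTU7,OTU37)))),(OTU58,OTU12)))).
From OTU44 up to that node: 3 branches. From OTU61 up to the same node: 8 branches. Total: 3 + 8 = 11.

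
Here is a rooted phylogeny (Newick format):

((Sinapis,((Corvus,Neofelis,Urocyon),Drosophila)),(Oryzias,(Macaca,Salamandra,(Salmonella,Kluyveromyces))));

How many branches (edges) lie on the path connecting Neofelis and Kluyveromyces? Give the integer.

8

The MRCA of Neofelis and Kluyveromyces is the root of the tree.
From Neofelis up to that node: 4 branches. From Kluyveromyces up to the same node: 4 branches. Total: 4 + 4 = 8.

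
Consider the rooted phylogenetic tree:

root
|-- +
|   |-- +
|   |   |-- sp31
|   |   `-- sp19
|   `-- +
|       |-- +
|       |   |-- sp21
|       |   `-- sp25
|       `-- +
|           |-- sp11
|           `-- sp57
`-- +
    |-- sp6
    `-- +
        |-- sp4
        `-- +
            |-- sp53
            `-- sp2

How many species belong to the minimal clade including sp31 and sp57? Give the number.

6

The MRCA of sp31 and sp57 is the node subtending ((sp31,sp19),((sp21,sp25),(sp11,sp57))).
That clade contains 6 terminal taxa: sp11, sp19, sp21, sp25, sp31, sp57.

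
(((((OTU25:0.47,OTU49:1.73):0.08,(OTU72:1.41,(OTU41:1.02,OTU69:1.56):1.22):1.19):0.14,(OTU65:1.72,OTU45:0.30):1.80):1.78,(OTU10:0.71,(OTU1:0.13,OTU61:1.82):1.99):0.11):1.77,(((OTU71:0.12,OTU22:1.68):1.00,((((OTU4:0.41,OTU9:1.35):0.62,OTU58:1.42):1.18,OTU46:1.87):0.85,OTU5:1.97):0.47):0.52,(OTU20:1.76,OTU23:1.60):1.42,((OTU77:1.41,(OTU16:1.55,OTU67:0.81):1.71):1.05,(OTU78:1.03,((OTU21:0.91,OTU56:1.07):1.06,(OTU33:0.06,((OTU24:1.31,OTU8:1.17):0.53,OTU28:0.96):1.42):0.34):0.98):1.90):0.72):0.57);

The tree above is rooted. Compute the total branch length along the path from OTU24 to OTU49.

The path runs OTU24 → … → MRCA → … → OTU49; the MRCA is the root of the tree.
Branch lengths along that path: 1.31 + 0.53 + 1.42 + 0.34 + 0.98 + 1.90 + 0.72 + 0.57 + 1.77 + 1.78 + 0.14 + 0.08 + 1.73 = 13.27.

13.27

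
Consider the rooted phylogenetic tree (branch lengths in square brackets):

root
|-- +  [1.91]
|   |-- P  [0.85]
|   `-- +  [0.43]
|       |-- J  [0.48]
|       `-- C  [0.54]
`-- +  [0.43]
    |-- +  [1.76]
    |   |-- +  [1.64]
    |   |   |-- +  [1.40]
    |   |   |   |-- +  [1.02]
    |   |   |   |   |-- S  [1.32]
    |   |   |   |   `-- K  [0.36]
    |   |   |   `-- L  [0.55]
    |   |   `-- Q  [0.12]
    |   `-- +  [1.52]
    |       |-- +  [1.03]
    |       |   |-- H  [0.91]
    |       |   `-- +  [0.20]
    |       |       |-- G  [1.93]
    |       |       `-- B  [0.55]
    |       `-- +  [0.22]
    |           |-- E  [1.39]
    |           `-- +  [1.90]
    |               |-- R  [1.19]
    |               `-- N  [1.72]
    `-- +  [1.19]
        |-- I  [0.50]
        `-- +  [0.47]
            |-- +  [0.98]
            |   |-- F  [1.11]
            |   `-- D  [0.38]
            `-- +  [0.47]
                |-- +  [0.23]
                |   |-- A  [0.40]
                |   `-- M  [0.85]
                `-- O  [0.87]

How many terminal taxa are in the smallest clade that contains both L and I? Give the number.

The MRCA of L and I is the node subtending (((((S,K),L),Q),((H,(G,B)),(E,(R,N)))),(I,((F,D),((A,M),O)))).
That clade contains 16 terminal taxa: A, B, D, E, F, G, H, I, K, L, M, N, O, Q, R, S.

16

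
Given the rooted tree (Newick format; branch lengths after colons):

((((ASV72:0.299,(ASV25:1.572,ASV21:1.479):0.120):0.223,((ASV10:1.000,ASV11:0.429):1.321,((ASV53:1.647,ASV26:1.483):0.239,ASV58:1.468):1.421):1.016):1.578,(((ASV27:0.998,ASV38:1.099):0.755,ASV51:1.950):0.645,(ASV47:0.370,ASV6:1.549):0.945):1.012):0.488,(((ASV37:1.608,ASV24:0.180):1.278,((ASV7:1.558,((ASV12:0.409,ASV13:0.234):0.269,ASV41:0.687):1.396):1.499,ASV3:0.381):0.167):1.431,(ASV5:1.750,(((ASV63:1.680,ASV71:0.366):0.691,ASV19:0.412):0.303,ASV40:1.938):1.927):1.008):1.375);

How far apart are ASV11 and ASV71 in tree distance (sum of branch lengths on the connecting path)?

The path runs ASV11 → … → MRCA → … → ASV71; the MRCA is the root of the tree.
Branch lengths along that path: 0.429 + 1.321 + 1.016 + 1.578 + 0.488 + 1.375 + 1.008 + 1.927 + 0.303 + 0.691 + 0.366 = 10.502.

10.502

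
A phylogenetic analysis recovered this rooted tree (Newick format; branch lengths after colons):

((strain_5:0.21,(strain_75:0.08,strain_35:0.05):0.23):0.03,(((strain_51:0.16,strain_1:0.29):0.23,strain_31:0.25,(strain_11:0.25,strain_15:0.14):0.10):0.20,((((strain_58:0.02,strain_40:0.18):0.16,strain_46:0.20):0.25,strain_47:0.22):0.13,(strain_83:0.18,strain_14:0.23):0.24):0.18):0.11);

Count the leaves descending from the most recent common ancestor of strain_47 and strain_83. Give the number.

6

The MRCA of strain_47 and strain_83 is the node subtending ((((strain_58,strain_40),strain_46),strain_47),(strain_83,strain_14)).
That clade contains 6 terminal taxa: strain_14, strain_40, strain_46, strain_47, strain_58, strain_83.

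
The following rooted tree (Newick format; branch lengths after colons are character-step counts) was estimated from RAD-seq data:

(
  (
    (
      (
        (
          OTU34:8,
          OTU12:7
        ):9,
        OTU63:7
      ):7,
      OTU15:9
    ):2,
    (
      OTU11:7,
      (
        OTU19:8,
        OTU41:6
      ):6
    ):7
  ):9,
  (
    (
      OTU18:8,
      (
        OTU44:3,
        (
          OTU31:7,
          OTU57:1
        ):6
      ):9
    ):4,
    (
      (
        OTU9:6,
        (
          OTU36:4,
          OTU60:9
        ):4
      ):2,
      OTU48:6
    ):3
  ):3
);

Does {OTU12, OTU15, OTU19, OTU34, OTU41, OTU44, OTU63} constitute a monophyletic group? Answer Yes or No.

The MRCA of the listed taxa is the root, so the smallest clade containing them is the whole tree.
That clade also contains OTU11, OTU18, OTU31, OTU36, OTU48, OTU57, OTU60, OTU9, which are not in the proposed group, so the group is not monophyletic.

No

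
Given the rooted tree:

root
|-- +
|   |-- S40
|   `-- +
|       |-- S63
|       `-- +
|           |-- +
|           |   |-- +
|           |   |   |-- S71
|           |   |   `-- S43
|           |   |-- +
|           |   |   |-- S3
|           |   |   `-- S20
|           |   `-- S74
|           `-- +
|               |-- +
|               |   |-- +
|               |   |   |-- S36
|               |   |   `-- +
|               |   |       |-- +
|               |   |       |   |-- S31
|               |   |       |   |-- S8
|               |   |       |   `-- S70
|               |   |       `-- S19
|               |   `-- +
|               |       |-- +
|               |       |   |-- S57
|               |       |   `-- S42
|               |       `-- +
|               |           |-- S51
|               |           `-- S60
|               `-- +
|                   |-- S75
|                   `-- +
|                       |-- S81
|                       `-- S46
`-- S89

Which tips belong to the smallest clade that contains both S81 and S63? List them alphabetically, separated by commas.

S19, S20, S3, S31, S36, S42, S43, S46, S51, S57, S60, S63, S70, S71, S74, S75, S8, S81

Tracing S81: it sits inside (S81,S46).
Tracing S63: it sits inside (S63,(((S71,S43),(S3,S20),S74),(((S36,((S31,S8,S70),S19)),((S57,S42),(S51,S60))),(S75,(S81,S46))))).
The smallest clade enclosing both is (S63,(((S71,S43),(S3,S20),S74),(((S36,((S31,S8,S70),S19)),((S57,S42),(S51,S60))),(S75,(S81,S46))))); the answer is its 18 terminal taxa in alphabetical order.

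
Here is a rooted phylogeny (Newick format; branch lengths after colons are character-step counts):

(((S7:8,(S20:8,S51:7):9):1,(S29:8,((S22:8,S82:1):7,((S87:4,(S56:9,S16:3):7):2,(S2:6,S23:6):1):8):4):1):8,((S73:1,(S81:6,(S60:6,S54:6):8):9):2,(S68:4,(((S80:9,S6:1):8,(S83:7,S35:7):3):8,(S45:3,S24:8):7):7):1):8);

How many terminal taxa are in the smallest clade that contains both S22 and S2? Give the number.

7

The MRCA of S22 and S2 is the node subtending ((S22,S82),((S87,(S56,S16)),(S2,S23))).
That clade contains 7 terminal taxa: S16, S2, S22, S23, S56, S82, S87.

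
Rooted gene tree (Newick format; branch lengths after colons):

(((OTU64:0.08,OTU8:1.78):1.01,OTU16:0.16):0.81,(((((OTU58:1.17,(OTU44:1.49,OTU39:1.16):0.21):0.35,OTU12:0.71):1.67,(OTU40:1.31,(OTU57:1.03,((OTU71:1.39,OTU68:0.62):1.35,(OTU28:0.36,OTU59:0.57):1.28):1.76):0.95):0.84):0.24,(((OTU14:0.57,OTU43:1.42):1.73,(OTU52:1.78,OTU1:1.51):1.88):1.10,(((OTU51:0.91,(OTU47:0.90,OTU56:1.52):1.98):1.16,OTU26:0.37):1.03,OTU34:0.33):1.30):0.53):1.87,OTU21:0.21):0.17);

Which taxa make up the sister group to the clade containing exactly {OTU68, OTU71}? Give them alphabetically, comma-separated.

OTU28, OTU59

The clade containing exactly {OTU68, OTU71} attaches to the tree at the node subtending ((OTU71,OTU68),(OTU28,OTU59)).
The other lineage descending from that same node — the sister group — is (OTU28,OTU59); its 2 tips in alphabetical order are the answer.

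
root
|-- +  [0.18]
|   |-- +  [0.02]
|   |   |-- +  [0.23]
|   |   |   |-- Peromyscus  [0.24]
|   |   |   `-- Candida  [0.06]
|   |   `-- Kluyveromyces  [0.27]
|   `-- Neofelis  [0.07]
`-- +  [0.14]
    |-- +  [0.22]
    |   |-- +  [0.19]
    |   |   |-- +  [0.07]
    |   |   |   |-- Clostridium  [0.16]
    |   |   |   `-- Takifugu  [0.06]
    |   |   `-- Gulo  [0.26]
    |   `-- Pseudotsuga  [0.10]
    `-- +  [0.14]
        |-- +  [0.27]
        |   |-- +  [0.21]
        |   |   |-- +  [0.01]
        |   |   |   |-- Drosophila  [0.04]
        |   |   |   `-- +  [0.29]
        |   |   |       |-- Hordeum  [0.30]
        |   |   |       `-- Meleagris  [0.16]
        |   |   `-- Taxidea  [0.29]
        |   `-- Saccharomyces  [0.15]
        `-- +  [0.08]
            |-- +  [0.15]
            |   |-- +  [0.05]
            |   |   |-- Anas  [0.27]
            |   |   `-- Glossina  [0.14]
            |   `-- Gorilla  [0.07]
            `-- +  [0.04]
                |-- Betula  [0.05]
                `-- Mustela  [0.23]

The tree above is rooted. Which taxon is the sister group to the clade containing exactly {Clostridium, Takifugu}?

Gulo

The clade containing exactly {Clostridium, Takifugu} attaches to the tree at the node subtending ((Clostridium,Takifugu),Gulo).
The other lineage descending from that same node — the sister group — is the single tip Gulo.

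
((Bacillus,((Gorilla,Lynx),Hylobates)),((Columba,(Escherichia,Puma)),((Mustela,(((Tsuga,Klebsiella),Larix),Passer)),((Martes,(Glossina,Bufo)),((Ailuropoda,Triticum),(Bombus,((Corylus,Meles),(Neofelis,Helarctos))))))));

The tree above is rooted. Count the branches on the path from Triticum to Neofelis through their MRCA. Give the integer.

The MRCA of Triticum and Neofelis is the node subtending ((Ailuropoda,Triticum),(Bombus,((Corylus,Meles),(Neofelis,Helarctos)))).
From Triticum up to that node: 2 branches. From Neofelis up to the same node: 4 branches. Total: 2 + 4 = 6.

6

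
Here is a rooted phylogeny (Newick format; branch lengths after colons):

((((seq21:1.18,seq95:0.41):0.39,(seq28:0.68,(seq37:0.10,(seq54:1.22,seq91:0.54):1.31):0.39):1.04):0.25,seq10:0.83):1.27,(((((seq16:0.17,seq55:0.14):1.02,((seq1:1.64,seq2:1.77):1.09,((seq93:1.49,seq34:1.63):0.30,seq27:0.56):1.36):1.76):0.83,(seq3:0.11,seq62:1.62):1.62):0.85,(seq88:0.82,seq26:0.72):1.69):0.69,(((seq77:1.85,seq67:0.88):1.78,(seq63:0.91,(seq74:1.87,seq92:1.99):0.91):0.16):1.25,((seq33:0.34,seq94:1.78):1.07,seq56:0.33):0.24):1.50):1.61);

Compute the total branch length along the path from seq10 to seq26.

The path runs seq10 → … → MRCA → … → seq26; the MRCA is the root of the tree.
Branch lengths along that path: 0.83 + 1.27 + 1.61 + 0.69 + 1.69 + 0.72 = 6.81.

6.81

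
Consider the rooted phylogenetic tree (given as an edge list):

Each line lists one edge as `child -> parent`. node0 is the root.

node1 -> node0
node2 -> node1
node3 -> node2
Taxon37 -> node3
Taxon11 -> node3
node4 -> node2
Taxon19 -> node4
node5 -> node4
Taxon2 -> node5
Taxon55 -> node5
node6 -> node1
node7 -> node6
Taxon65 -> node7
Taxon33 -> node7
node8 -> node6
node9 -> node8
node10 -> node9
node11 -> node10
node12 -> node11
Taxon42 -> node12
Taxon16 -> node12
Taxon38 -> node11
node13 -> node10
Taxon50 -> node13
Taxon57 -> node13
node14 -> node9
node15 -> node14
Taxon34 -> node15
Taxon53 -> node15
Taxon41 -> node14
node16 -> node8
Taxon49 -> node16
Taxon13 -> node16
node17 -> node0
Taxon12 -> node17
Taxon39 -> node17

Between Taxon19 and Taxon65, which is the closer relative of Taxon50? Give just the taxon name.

Taxon65

The MRCA of Taxon50 and Taxon65 subtends ((Taxon65,Taxon33),(((((Taxon42,Taxon16),Taxon38),(Taxon50,Taxon57)),((Taxon34,Taxon53),Taxon41)),(Taxon49,Taxon13))) (12 taxa).
The MRCA of Taxon50 and Taxon19 subtends (((Taxon37,Taxon11),(Taxon19,(Taxon2,Taxon55))),((Taxon65,Taxon33),(((((Taxon42,Taxon16),Taxon38),(Taxon50,Taxon57)),((Taxon34,Taxon53),Taxon41)),(Taxon49,Taxon13)))) (17 taxa).
The first is nested inside the second, so Taxon50 shares a more recent common ancestor with Taxon65.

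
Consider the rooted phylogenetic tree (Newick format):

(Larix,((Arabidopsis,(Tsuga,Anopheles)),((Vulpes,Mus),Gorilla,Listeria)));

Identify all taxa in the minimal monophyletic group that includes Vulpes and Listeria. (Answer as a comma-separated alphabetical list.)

Gorilla, Listeria, Mus, Vulpes

Tracing Vulpes: it sits inside (Vulpes,Mus).
Tracing Listeria: it sits inside ((Vulpes,Mus),Gorilla,Listeria).
The smallest clade enclosing both is ((Vulpes,Mus),Gorilla,Listeria); the answer is its 4 terminal taxa in alphabetical order.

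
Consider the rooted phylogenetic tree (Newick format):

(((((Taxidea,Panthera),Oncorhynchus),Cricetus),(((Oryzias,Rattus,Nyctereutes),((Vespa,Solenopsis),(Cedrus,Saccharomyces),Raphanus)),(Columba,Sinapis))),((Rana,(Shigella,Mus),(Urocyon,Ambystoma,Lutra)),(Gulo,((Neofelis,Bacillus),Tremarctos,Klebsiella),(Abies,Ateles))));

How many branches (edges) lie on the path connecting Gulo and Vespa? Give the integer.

9

The MRCA of Gulo and Vespa is the root of the tree.
From Gulo up to that node: 3 branches. From Vespa up to the same node: 6 branches. Total: 3 + 6 = 9.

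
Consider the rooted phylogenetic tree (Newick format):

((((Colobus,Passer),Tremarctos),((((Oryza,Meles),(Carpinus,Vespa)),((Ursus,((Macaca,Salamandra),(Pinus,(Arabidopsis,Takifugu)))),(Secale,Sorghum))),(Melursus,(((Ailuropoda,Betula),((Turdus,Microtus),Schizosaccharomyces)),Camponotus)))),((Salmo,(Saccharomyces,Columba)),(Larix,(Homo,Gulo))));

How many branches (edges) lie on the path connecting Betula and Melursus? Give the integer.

The MRCA of Betula and Melursus is the node subtending (Melursus,(((Ailuropoda,Betula),((Turdus,Microtus),Schizosaccharomyces)),Camponotus)).
From Betula up to that node: 4 branches. From Melursus up to the same node: 1 branch. Total: 4 + 1 = 5.

5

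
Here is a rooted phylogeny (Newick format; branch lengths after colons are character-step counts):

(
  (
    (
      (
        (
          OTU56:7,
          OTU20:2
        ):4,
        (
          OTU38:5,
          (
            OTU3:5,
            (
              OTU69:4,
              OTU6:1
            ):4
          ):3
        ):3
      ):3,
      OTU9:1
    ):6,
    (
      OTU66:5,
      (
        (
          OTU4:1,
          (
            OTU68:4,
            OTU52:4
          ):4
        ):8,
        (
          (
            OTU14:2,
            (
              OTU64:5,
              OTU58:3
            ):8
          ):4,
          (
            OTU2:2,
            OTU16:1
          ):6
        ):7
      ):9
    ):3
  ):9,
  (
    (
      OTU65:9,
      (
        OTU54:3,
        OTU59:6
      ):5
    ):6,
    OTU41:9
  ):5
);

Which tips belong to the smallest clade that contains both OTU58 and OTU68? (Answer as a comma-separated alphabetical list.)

Tracing OTU58: it sits inside (OTU64,OTU58).
Tracing OTU68: it sits inside (OTU68,OTU52).
The smallest clade enclosing both is ((OTU4,(OTU68,OTU52)),((OTU14,(OTU64,OTU58)),(OTU2,OTU16))); the answer is its 8 terminal taxa in alphabetical order.

OTU14, OTU16, OTU2, OTU4, OTU52, OTU58, OTU64, OTU68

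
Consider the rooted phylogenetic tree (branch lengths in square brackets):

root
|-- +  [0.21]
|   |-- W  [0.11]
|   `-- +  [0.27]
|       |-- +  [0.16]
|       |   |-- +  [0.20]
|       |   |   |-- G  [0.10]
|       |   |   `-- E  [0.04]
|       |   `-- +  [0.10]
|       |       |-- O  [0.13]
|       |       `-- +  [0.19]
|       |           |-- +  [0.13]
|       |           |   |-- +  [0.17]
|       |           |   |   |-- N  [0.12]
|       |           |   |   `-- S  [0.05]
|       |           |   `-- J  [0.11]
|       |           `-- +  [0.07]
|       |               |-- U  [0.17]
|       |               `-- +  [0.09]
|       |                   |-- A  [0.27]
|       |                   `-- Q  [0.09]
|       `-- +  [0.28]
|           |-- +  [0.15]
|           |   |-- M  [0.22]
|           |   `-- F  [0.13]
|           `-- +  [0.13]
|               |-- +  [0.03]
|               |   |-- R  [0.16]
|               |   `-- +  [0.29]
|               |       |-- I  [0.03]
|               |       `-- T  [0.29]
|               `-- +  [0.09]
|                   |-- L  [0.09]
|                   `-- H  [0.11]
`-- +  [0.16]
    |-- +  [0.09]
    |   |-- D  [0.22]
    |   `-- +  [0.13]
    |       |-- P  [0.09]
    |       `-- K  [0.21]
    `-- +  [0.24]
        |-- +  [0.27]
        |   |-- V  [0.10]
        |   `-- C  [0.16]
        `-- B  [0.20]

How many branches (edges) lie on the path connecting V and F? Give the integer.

The MRCA of V and F is the root of the tree.
From V up to that node: 4 branches. From F up to the same node: 5 branches. Total: 4 + 5 = 9.

9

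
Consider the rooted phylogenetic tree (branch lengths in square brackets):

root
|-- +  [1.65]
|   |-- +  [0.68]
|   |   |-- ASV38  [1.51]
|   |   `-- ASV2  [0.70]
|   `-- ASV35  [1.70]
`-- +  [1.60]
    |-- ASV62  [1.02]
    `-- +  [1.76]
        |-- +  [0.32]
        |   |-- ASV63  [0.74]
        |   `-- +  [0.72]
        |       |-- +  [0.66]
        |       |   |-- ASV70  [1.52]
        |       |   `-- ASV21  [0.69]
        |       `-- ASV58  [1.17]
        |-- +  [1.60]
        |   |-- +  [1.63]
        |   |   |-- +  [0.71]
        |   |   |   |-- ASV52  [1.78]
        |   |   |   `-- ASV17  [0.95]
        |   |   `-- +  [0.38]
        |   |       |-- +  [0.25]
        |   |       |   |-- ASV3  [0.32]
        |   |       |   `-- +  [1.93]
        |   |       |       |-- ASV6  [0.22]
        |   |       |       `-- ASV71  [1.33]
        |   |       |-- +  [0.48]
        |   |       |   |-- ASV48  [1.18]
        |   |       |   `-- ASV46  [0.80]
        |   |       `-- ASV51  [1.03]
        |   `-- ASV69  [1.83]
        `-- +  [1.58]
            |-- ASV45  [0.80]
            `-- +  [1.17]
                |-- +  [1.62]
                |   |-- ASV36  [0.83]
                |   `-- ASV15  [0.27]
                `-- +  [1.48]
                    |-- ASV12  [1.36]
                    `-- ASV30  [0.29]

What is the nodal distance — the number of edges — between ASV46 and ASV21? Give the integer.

9

The MRCA of ASV46 and ASV21 is the node subtending ((ASV63,((ASV70,ASV21),ASV58)),(((ASV52,ASV17),((ASV3,(ASV6,ASV71)),(ASV48,ASV46),ASV51)),ASV69),(ASV45,((ASV36,ASV15),(ASV12,ASV30)))).
From ASV46 up to that node: 5 branches. From ASV21 up to the same node: 4 branches. Total: 5 + 4 = 9.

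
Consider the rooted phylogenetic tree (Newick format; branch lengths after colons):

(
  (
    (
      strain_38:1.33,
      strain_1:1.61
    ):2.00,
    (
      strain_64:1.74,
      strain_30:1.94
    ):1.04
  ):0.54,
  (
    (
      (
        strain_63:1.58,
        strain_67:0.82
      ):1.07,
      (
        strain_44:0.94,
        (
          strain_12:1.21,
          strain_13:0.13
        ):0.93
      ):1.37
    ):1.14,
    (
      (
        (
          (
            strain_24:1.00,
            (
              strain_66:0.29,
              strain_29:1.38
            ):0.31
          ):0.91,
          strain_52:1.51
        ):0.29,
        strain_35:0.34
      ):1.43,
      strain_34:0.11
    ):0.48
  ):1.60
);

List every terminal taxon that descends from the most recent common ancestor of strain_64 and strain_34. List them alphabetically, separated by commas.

strain_1, strain_12, strain_13, strain_24, strain_29, strain_30, strain_34, strain_35, strain_38, strain_44, strain_52, strain_63, strain_64, strain_66, strain_67

Tracing strain_64: it sits inside (strain_64,strain_30).
Tracing strain_34: it sits inside ((((strain_24,(strain_66,strain_29)),strain_52),strain_35),strain_34).
The smallest clade enclosing both is the whole tree (their MRCA is the root), so the answer is all 15 tips in alphabetical order.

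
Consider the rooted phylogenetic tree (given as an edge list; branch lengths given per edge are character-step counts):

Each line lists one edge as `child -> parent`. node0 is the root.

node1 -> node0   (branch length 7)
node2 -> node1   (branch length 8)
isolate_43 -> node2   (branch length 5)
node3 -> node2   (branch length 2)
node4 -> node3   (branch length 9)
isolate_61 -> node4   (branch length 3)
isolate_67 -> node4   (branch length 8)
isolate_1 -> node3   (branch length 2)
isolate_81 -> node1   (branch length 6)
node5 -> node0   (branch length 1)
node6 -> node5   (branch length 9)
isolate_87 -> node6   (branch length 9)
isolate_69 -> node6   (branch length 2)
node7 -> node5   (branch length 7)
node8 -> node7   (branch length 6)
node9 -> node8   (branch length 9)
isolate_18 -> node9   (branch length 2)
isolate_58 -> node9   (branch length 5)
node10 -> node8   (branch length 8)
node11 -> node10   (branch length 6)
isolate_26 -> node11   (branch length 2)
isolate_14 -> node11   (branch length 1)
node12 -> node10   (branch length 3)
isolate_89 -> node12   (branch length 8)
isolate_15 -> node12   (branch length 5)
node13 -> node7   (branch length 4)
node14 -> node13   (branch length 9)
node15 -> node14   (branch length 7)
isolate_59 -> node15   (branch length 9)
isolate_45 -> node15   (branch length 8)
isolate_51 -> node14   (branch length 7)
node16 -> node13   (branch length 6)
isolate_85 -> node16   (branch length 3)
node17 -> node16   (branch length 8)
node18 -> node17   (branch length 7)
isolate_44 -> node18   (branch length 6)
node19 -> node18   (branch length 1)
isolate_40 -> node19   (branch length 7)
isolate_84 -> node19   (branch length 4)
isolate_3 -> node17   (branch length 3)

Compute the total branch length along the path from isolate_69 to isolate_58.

38

The path runs isolate_69 → … → MRCA → … → isolate_58; the MRCA is the node subtending ((isolate_87,isolate_69),(((isolate_18,isolate_58),((isolate_26,isolate_14),(isolate_89,isolate_15))),(((isolate_59,isolate_45),isolate_51),(isolate_85,((isolate_44,(isolate_40,isolate_84)),isolate_3))))).
Branch lengths along that path: 2 + 9 + 7 + 6 + 9 + 5 = 38.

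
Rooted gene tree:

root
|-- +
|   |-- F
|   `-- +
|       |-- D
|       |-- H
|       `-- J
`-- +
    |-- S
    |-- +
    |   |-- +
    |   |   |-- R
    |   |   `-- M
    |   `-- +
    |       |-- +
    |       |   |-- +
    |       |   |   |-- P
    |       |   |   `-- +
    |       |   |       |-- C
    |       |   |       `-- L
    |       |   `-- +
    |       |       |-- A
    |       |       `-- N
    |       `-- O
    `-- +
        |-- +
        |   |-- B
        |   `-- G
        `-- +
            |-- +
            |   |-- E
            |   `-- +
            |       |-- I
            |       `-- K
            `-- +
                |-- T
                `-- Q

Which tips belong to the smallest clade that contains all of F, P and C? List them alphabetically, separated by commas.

A, B, C, D, E, F, G, H, I, J, K, L, M, N, O, P, Q, R, S, T

Tracing F: it sits inside (F,(D,H,J)).
Tracing P: it sits inside (P,(C,L)).
Tracing C: it sits inside (C,L).
The smallest clade enclosing all 3 is the whole tree (their MRCA is the root), so the answer is all 20 tips in alphabetical order.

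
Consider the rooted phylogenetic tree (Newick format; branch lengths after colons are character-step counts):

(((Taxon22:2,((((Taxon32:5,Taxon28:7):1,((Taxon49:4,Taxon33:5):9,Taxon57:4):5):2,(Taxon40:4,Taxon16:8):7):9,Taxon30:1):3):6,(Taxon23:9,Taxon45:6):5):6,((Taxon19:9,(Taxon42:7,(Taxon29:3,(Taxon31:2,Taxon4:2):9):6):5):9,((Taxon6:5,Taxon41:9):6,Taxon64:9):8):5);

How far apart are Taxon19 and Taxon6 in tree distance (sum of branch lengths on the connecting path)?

The path runs Taxon19 → … → MRCA → … → Taxon6; the MRCA is the node subtending ((Taxon19,(Taxon42,(Taxon29,(Taxon31,Taxon4)))),((Taxon6,Taxon41),Taxon64)).
Branch lengths along that path: 9 + 9 + 8 + 6 + 5 = 37.

37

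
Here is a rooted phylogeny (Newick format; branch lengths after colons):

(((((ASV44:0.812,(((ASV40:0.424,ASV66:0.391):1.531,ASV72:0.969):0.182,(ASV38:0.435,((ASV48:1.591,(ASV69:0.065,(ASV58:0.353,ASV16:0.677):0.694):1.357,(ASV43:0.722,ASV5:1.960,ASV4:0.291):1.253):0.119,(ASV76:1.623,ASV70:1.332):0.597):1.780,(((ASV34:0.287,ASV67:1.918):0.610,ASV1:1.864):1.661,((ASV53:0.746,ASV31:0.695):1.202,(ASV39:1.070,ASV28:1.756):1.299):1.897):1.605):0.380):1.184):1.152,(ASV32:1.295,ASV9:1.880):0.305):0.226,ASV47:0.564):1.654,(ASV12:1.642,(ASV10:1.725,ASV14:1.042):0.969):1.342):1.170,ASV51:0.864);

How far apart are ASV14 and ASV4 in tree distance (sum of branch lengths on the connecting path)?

The path runs ASV14 → … → MRCA → … → ASV4; the MRCA is the node subtending ((((ASV44,(((ASV40,ASV66),ASV72),(ASV38,((ASV48,(ASV69,(ASV58,ASV16)),(ASV43,ASV5,ASV4)),(ASV76,ASV70)),(((ASV34,ASV67),ASV1),((ASV53,ASV31),(ASV39,ASV28)))))),(ASV32,ASV9)),ASV47),(ASV12,(ASV10,ASV14))).
Branch lengths along that path: 1.042 + 0.969 + 1.342 + 1.654 + 0.226 + 1.152 + 1.184 + 0.380 + 1.780 + 0.119 + 1.253 + 0.291 = 11.392.

11.392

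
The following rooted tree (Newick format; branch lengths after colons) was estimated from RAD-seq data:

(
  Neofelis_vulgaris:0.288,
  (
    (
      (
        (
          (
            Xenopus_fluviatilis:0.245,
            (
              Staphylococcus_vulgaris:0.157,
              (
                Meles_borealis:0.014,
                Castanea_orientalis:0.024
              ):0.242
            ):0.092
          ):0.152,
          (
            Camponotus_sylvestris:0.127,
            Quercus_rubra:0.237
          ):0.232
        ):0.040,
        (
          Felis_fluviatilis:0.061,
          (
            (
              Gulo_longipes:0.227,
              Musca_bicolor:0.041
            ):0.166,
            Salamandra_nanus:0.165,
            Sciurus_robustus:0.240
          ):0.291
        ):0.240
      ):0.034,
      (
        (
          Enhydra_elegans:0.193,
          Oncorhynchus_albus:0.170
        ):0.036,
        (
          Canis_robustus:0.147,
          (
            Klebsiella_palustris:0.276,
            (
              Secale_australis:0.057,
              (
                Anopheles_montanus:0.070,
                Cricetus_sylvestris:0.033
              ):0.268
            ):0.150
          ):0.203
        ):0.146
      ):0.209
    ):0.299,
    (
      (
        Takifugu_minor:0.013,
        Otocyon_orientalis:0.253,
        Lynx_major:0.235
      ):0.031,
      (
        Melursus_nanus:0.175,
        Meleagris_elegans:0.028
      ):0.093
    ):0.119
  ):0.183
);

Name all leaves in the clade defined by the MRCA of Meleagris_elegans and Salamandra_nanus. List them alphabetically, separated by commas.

Tracing Meleagris_elegans: it sits inside (Melursus_nanus,Meleagris_elegans).
Tracing Salamandra_nanus: it sits inside ((Gulo_longipes,Musca_bicolor),Salamandra_nanus,Sciurus_robustus).
The smallest clade enclosing both is (((((Xenopus_fluviatilis,(Staphylococcus_vulgaris,(Meles_borealis,Castanea_orientalis))),(Camponotus_sylvestris,Quercus_rubra)),(Felis_fluviatilis,((Gulo_longipes,Musca_bicolor),Salamandra_nanus,Sciurus_robustus))),((Enhydra_elegans,Oncorhynchus_albus),(Canis_robustus,(Klebsiella_palustris,(Secale_australis,(Anopheles_montanus,Cricetus_sylvestris)))))),((Takifugu_minor,Otocyon_orientalis,Lynx_major),(Melursus_nanus,Meleagris_elegans))); the answer is its 23 terminal taxa in alphabetical order.

Anopheles_montanus, Camponotus_sylvestris, Canis_robustus, Castanea_orientalis, Cricetus_sylvestris, Enhydra_elegans, Felis_fluviatilis, Gulo_longipes, Klebsiella_palustris, Lynx_major, Meleagris_elegans, Meles_borealis, Melursus_nanus, Musca_bicolor, Oncorhynchus_albus, Otocyon_orientalis, Quercus_rubra, Salamandra_nanus, Sciurus_robustus, Secale_australis, Staphylococcus_vulgaris, Takifugu_minor, Xenopus_fluviatilis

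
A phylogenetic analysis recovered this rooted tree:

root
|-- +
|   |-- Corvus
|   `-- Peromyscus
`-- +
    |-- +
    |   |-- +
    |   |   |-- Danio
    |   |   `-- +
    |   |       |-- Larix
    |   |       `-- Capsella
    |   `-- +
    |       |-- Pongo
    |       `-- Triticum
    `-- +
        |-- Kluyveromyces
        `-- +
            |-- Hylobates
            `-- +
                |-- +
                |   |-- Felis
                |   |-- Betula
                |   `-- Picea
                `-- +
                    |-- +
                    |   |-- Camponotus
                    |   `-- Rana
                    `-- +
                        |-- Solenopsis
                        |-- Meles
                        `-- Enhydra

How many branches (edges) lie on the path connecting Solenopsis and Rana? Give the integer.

4

The MRCA of Solenopsis and Rana is the node subtending ((Camponotus,Rana),(Solenopsis,Meles,Enhydra)).
From Solenopsis up to that node: 2 branches. From Rana up to the same node: 2 branches. Total: 2 + 2 = 4.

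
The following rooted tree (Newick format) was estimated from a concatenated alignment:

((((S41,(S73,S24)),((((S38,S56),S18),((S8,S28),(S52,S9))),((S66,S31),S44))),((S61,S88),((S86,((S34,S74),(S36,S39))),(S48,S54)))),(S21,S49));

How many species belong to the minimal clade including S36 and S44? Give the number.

The MRCA of S36 and S44 is the node subtending (((S41,(S73,S24)),((((S38,S56),S18),((S8,S28),(S52,S9))),((S66,S31),S44))),((S61,S88),((S86,((S34,S74),(S36,S39))),(S48,S54)))).
That clade contains 22 terminal taxa: S18, S24, S28, S31, S34, S36, S38, S39, S41, S44, S48, S52, S54, S56, S61, S66, S73, S74, S8, S86, S88, S9.

22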